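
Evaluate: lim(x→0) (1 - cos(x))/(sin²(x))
This is a 0/0 indeterminate form.

Apply L'Hôpital's rule: differentiate numerator and denominator separately.
  f(x) = 1 - cos(x)   ⇒   f'(x) = sin(x)
  g(x) = sin(x)^2   ⇒   g'(x) = 2·sin(x)·cos(x)
  lim(x→0) f'(x)/g'(x) = lim(x→0) (sin(x))/(2·sin(x)·cos(x))
  = 1/2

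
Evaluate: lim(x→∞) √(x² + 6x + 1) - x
This is an ∞-∞ indeterminate form.

Combine fractions or rationalize to convert ∞-∞ to 0/0 form:
  lim(x→∞) √(x² + 6x + 1) - x = 3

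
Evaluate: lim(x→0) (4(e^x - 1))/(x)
This is a 0/0 indeterminate form.

Apply L'Hôpital's rule: differentiate numerator and denominator separately.
  f(x) = 4·e^(x) - 4   ⇒   f'(x) = 4·e^(x)
  g(x) = x   ⇒   g'(x) = 1
  lim(x→0) f'(x)/g'(x) = lim(x→0) (4·e^(x))/(1)
  = 4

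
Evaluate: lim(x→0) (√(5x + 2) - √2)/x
This is a standard limit.

Factor or rationalize the expression:
  lim(x→0) (√(5x + 2) - √2)/x = 5·sqrt(2)/4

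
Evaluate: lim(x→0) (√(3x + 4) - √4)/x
This is a standard limit.

Factor or rationalize the expression:
  lim(x→0) (√(3x + 4) - √4)/x = 3/4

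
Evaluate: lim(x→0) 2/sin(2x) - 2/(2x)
This is an ∞-∞ indeterminate form.

Combine fractions or rationalize to convert ∞-∞ to 0/0 form:
  lim(x→0) 2/sin(2x) - 2/(2x) = 0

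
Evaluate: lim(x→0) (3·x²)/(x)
This is a 0/0 indeterminate form.

Apply L'Hôpital's rule: differentiate numerator and denominator separately.
  f(x) = 3·x^2   ⇒   f'(x) = 6·x
  g(x) = x   ⇒   g'(x) = 1
  lim(x→0) f'(x)/g'(x) = lim(x→0) (6·x)/(1)
  = 0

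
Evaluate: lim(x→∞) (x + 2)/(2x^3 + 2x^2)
This is an ∞/∞ indeterminate form.

Apply L'Hôpital's rule: differentiate numerator and denominator separately.
  f(x) = x + 2   ⇒   f'(x) = 1
  g(x) = 2·x^3 + 2·x^2   ⇒   g'(x) = 6·x^2 + 4·x
  lim(x→∞) f'(x)/g'(x) = lim(x→∞) (1)/(6·x^2 + 4·x)
  = 0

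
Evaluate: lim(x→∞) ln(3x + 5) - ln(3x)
This is an ∞-∞ indeterminate form.

Combine fractions or rationalize to convert ∞-∞ to 0/0 form:
  lim(x→∞) ln(3x + 5) - ln(3x) = 0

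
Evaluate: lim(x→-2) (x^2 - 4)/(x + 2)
This is a standard limit.

Factor or rationalize the expression:
  lim(x→-2) (x^2 - 4)/(x + 2) = -4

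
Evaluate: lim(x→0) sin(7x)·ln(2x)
This is a 0·∞ indeterminate form.

Rewrite 0·∞ as a quotient (0/0 or ∞/∞ form), then apply L'Hôpital's rule:
  lim(x→0) sin(7x)·ln(2x) = 0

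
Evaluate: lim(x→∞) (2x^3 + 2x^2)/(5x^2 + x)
This is an ∞/∞ indeterminate form.

Apply L'Hôpital's rule: differentiate numerator and denominator separately.
  f(x) = 2·x^3 + 2·x^2   ⇒   f'(x) = 6·x^2 + 4·x
  g(x) = 5·x^2 + x   ⇒   g'(x) = 10·x + 1
  lim(x→∞) f'(x)/g'(x) = lim(x→∞) (6·x^2 + 4·x)/(10·x + 1)
  = ∞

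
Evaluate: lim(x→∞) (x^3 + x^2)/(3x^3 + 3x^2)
This is an ∞/∞ indeterminate form.

Apply L'Hôpital's rule: differentiate numerator and denominator separately.
  f(x) = x^3 + x^2   ⇒   f'(x) = 3·x^2 + 2·x
  g(x) = 3·x^3 + 3·x^2   ⇒   g'(x) = 9·x^2 + 6·x
  lim(x→∞) f'(x)/g'(x) = lim(x→∞) (3·x^2 + 2·x)/(9·x^2 + 6·x)
  = 1/3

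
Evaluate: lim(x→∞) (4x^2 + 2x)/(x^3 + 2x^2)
This is an ∞/∞ indeterminate form.

Apply L'Hôpital's rule: differentiate numerator and denominator separately.
  f(x) = 4·x^2 + 2·x   ⇒   f'(x) = 8·x + 2
  g(x) = x^3 + 2·x^2   ⇒   g'(x) = 3·x^2 + 4·x
  lim(x→∞) f'(x)/g'(x) = lim(x→∞) (8·x + 2)/(3·x^2 + 4·x)
  = 0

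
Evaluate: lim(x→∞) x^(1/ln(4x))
This is an exponential indeterminate form.

For exponential indeterminate forms, take the natural log:
  Let L = lim(x→∞) x^(1/ln(4x))
  Then ln(L) = lim(x→∞) [exponent × ln(base)]
  Evaluate using L'Hôpital or standard limits, then exponentiate.
  L = e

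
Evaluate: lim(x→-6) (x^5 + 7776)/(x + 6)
This is a standard limit.

Factor or rationalize the expression:
  lim(x→-6) (x^5 + 7776)/(x + 6) = 6480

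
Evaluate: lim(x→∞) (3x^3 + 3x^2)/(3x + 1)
This is an ∞/∞ indeterminate form.

Apply L'Hôpital's rule: differentiate numerator and denominator separately.
  f(x) = 3·x^3 + 3·x^2   ⇒   f'(x) = 9·x^2 + 6·x
  g(x) = 3·x + 1   ⇒   g'(x) = 3
  lim(x→∞) f'(x)/g'(x) = lim(x→∞) (9·x^2 + 6·x)/(3)
  = ∞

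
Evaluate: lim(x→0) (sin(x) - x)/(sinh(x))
This is a 0/0 indeterminate form.

Apply L'Hôpital's rule: differentiate numerator and denominator separately.
  f(x) = -x + sin(x)   ⇒   f'(x) = cos(x) - 1
  g(x) = sinh(x)   ⇒   g'(x) = cosh(x)
  lim(x→0) f'(x)/g'(x) = lim(x→0) (cos(x) - 1)/(cosh(x))
  = 0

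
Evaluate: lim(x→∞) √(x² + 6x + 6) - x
This is an ∞-∞ indeterminate form.

Combine fractions or rationalize to convert ∞-∞ to 0/0 form:
  lim(x→∞) √(x² + 6x + 6) - x = 3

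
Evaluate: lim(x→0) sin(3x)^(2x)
This is an exponential indeterminate form.

For exponential indeterminate forms, take the natural log:
  Let L = lim(x→0) sin(3x)^(2x)
  Then ln(L) = lim(x→0) [exponent × ln(base)]
  Evaluate using L'Hôpital or standard limits, then exponentiate.
  L = 1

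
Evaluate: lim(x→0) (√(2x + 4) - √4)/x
This is a standard limit.

Factor or rationalize the expression:
  lim(x→0) (√(2x + 4) - √4)/x = 1/2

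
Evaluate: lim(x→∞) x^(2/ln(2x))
This is an exponential indeterminate form.

For exponential indeterminate forms, take the natural log:
  Let L = lim(x→∞) x^(2/ln(2x))
  Then ln(L) = lim(x→∞) [exponent × ln(base)]
  Evaluate using L'Hôpital or standard limits, then exponentiate.
  L = e²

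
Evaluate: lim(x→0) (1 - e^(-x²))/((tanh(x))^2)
This is a 0/0 indeterminate form.

Apply L'Hôpital's rule: differentiate numerator and denominator separately.
  f(x) = 1 - e^(-x^2)   ⇒   f'(x) = 2·x·e^(-x^2)
  g(x) = tanh(x)^2   ⇒   g'(x) = (2 - 2·tanh(x)^2)·tanh(x)
  lim(x→0) f'(x)/g'(x) = lim(x→0) (2·x·e^(-x^2))/((2 - 2·tanh(x)^2)·tanh(x))
  = 1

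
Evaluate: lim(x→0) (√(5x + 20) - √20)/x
This is a standard limit.

Factor or rationalize the expression:
  lim(x→0) (√(5x + 20) - √20)/x = sqrt(5)/4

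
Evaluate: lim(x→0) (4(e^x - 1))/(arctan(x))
This is a 0/0 indeterminate form.

Apply L'Hôpital's rule: differentiate numerator and denominator separately.
  f(x) = 4·e^(x) - 4   ⇒   f'(x) = 4·e^(x)
  g(x) = atan(x)   ⇒   g'(x) = 1/(x^2 + 1)
  lim(x→0) f'(x)/g'(x) = lim(x→0) (4·e^(x))/(1/(x^2 + 1))
  = 4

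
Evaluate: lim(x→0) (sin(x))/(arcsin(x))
This is a 0/0 indeterminate form.

Apply L'Hôpital's rule: differentiate numerator and denominator separately.
  f(x) = sin(x)   ⇒   f'(x) = cos(x)
  g(x) = asin(x)   ⇒   g'(x) = 1/sqrt(1 - x^2)
  lim(x→0) f'(x)/g'(x) = lim(x→0) (cos(x))/(1/sqrt(1 - x^2))
  = 1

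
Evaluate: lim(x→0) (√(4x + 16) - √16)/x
This is a standard limit.

Factor or rationalize the expression:
  lim(x→0) (√(4x + 16) - √16)/x = 1/2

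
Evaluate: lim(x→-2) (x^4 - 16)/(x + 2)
This is a standard limit.

Factor or rationalize the expression:
  lim(x→-2) (x^4 - 16)/(x + 2) = -32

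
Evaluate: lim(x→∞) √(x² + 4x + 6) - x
This is an ∞-∞ indeterminate form.

Combine fractions or rationalize to convert ∞-∞ to 0/0 form:
  lim(x→∞) √(x² + 4x + 6) - x = 2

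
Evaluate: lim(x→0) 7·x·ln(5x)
This is a 0·∞ indeterminate form.

Rewrite 0·∞ as a quotient (0/0 or ∞/∞ form), then apply L'Hôpital's rule:
  lim(x→0) 7·x·ln(5x) = 0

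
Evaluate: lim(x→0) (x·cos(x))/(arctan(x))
This is a 0/0 indeterminate form.

Apply L'Hôpital's rule: differentiate numerator and denominator separately.
  f(x) = x·cos(x)   ⇒   f'(x) = -x·sin(x) + cos(x)
  g(x) = atan(x)   ⇒   g'(x) = 1/(x^2 + 1)
  lim(x→0) f'(x)/g'(x) = lim(x→0) (-x·sin(x) + cos(x))/(1/(x^2 + 1))
  = 1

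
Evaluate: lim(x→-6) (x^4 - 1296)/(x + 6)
This is a standard limit.

Factor or rationalize the expression:
  lim(x→-6) (x^4 - 1296)/(x + 6) = -864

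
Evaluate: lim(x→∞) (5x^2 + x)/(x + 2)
This is an ∞/∞ indeterminate form.

Apply L'Hôpital's rule: differentiate numerator and denominator separately.
  f(x) = 5·x^2 + x   ⇒   f'(x) = 10·x + 1
  g(x) = x + 2   ⇒   g'(x) = 1
  lim(x→∞) f'(x)/g'(x) = lim(x→∞) (10·x + 1)/(1)
  = ∞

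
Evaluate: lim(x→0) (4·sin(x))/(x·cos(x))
This is a 0/0 indeterminate form.

Apply L'Hôpital's rule: differentiate numerator and denominator separately.
  f(x) = 4·sin(x)   ⇒   f'(x) = 4·cos(x)
  g(x) = x·cos(x)   ⇒   g'(x) = -x·sin(x) + cos(x)
  lim(x→0) f'(x)/g'(x) = lim(x→0) (4·cos(x))/(-x·sin(x) + cos(x))
  = 4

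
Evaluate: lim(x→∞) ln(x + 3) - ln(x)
This is an ∞-∞ indeterminate form.

Combine fractions or rationalize to convert ∞-∞ to 0/0 form:
  lim(x→∞) ln(x + 3) - ln(x) = 0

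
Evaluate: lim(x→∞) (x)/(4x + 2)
This is an ∞/∞ indeterminate form.

Apply L'Hôpital's rule: differentiate numerator and denominator separately.
  f(x) = x   ⇒   f'(x) = 1
  g(x) = 4·x + 2   ⇒   g'(x) = 4
  lim(x→∞) f'(x)/g'(x) = lim(x→∞) (1)/(4)
  = 1/4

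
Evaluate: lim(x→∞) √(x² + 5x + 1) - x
This is an ∞-∞ indeterminate form.

Combine fractions or rationalize to convert ∞-∞ to 0/0 form:
  lim(x→∞) √(x² + 5x + 1) - x = 5/2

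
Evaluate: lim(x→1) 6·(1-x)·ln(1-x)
This is a 0·∞ indeterminate form.

Rewrite 0·∞ as a quotient (0/0 or ∞/∞ form), then apply L'Hôpital's rule:
  lim(x→1) 6·(1-x)·ln(1-x) = 0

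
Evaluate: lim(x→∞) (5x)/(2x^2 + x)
This is an ∞/∞ indeterminate form.

Apply L'Hôpital's rule: differentiate numerator and denominator separately.
  f(x) = 5·x   ⇒   f'(x) = 5
  g(x) = 2·x^2 + x   ⇒   g'(x) = 4·x + 1
  lim(x→∞) f'(x)/g'(x) = lim(x→∞) (5)/(4·x + 1)
  = 0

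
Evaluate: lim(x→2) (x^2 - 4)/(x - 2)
This is a standard limit.

Factor or rationalize the expression:
  lim(x→2) (x^2 - 4)/(x - 2) = 4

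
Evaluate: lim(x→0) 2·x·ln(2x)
This is a 0·∞ indeterminate form.

Rewrite 0·∞ as a quotient (0/0 or ∞/∞ form), then apply L'Hôpital's rule:
  lim(x→0) 2·x·ln(2x) = 0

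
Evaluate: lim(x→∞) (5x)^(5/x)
This is an exponential indeterminate form.

For exponential indeterminate forms, take the natural log:
  Let L = lim(x→∞) (5x)^(5/x)
  Then ln(L) = lim(x→∞) [exponent × ln(base)]
  Evaluate using L'Hôpital or standard limits, then exponentiate.
  L = 1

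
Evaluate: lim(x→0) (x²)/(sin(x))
This is a 0/0 indeterminate form.

Apply L'Hôpital's rule: differentiate numerator and denominator separately.
  f(x) = x^2   ⇒   f'(x) = 2·x
  g(x) = sin(x)   ⇒   g'(x) = cos(x)
  lim(x→0) f'(x)/g'(x) = lim(x→0) (2·x)/(cos(x))
  = 0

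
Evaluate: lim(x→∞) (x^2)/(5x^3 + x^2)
This is an ∞/∞ indeterminate form.

Apply L'Hôpital's rule: differentiate numerator and denominator separately.
  f(x) = x^2   ⇒   f'(x) = 2·x
  g(x) = 5·x^3 + x^2   ⇒   g'(x) = 15·x^2 + 2·x
  lim(x→∞) f'(x)/g'(x) = lim(x→∞) (2·x)/(15·x^2 + 2·x)
  = 0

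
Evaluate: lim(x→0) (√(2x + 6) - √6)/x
This is a standard limit.

Factor or rationalize the expression:
  lim(x→0) (√(2x + 6) - √6)/x = sqrt(6)/6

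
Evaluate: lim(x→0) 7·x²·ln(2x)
This is a 0·∞ indeterminate form.

Rewrite 0·∞ as a quotient (0/0 or ∞/∞ form), then apply L'Hôpital's rule:
  lim(x→0) 7·x²·ln(2x) = 0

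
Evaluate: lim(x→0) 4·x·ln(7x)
This is a 0·∞ indeterminate form.

Rewrite 0·∞ as a quotient (0/0 or ∞/∞ form), then apply L'Hôpital's rule:
  lim(x→0) 4·x·ln(7x) = 0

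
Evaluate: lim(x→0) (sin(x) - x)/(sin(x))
This is a 0/0 indeterminate form.

Apply L'Hôpital's rule: differentiate numerator and denominator separately.
  f(x) = -x + sin(x)   ⇒   f'(x) = cos(x) - 1
  g(x) = sin(x)   ⇒   g'(x) = cos(x)
  lim(x→0) f'(x)/g'(x) = lim(x→0) (cos(x) - 1)/(cos(x))
  = 0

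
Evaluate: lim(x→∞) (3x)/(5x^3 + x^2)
This is an ∞/∞ indeterminate form.

Apply L'Hôpital's rule: differentiate numerator and denominator separately.
  f(x) = 3·x   ⇒   f'(x) = 3
  g(x) = 5·x^3 + x^2   ⇒   g'(x) = 15·x^2 + 2·x
  lim(x→∞) f'(x)/g'(x) = lim(x→∞) (3)/(15·x^2 + 2·x)
  = 0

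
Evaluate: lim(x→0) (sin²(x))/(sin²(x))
This is a 0/0 indeterminate form.

Apply L'Hôpital's rule: differentiate numerator and denominator separately.
  f(x) = sin(x)^2   ⇒   f'(x) = 2·sin(x)·cos(x)
  g(x) = sin(x)^2   ⇒   g'(x) = 2·sin(x)·cos(x)
  lim(x→0) f'(x)/g'(x) = lim(x→0) (2·sin(x)·cos(x))/(2·sin(x)·cos(x))
  = 1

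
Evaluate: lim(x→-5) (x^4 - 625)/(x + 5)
This is a standard limit.

Factor or rationalize the expression:
  lim(x→-5) (x^4 - 625)/(x + 5) = -500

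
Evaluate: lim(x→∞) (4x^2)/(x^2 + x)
This is an ∞/∞ indeterminate form.

Apply L'Hôpital's rule: differentiate numerator and denominator separately.
  f(x) = 4·x^2   ⇒   f'(x) = 8·x
  g(x) = x^2 + x   ⇒   g'(x) = 2·x + 1
  lim(x→∞) f'(x)/g'(x) = lim(x→∞) (8·x)/(2·x + 1)
  = 4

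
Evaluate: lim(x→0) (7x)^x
This is an exponential indeterminate form.

For exponential indeterminate forms, take the natural log:
  Let L = lim(x→0) (7x)^x
  Then ln(L) = lim(x→0) [exponent × ln(base)]
  Evaluate using L'Hôpital or standard limits, then exponentiate.
  L = 1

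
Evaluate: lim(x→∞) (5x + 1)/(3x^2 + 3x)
This is an ∞/∞ indeterminate form.

Apply L'Hôpital's rule: differentiate numerator and denominator separately.
  f(x) = 5·x + 1   ⇒   f'(x) = 5
  g(x) = 3·x^2 + 3·x   ⇒   g'(x) = 6·x + 3
  lim(x→∞) f'(x)/g'(x) = lim(x→∞) (5)/(6·x + 3)
  = 0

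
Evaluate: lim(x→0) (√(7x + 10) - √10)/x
This is a standard limit.

Factor or rationalize the expression:
  lim(x→0) (√(7x + 10) - √10)/x = 7·sqrt(10)/20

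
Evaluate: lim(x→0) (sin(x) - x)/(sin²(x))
This is a 0/0 indeterminate form.

Apply L'Hôpital's rule: differentiate numerator and denominator separately.
  f(x) = -x + sin(x)   ⇒   f'(x) = cos(x) - 1
  g(x) = sin(x)^2   ⇒   g'(x) = 2·sin(x)·cos(x)
  lim(x→0) f'(x)/g'(x) = lim(x→0) (cos(x) - 1)/(2·sin(x)·cos(x))
  = 0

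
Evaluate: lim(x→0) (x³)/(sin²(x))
This is a 0/0 indeterminate form.

Apply L'Hôpital's rule: differentiate numerator and denominator separately.
  f(x) = x^3   ⇒   f'(x) = 3·x^2
  g(x) = sin(x)^2   ⇒   g'(x) = 2·sin(x)·cos(x)
  lim(x→0) f'(x)/g'(x) = lim(x→0) (3·x^2)/(2·sin(x)·cos(x))
  = 0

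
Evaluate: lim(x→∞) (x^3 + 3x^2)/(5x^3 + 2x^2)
This is an ∞/∞ indeterminate form.

Apply L'Hôpital's rule: differentiate numerator and denominator separately.
  f(x) = x^3 + 3·x^2   ⇒   f'(x) = 3·x^2 + 6·x
  g(x) = 5·x^3 + 2·x^2   ⇒   g'(x) = 15·x^2 + 4·x
  lim(x→∞) f'(x)/g'(x) = lim(x→∞) (3·x^2 + 6·x)/(15·x^2 + 4·x)
  = 1/5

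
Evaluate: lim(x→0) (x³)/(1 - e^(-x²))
This is a 0/0 indeterminate form.

Apply L'Hôpital's rule: differentiate numerator and denominator separately.
  f(x) = x^3   ⇒   f'(x) = 3·x^2
  g(x) = 1 - e^(-x^2)   ⇒   g'(x) = 2·x·e^(-x^2)
  lim(x→0) f'(x)/g'(x) = lim(x→0) (3·x^2)/(2·x·e^(-x^2))
  = 0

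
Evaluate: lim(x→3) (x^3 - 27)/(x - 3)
This is a standard limit.

Factor or rationalize the expression:
  lim(x→3) (x^3 - 27)/(x - 3) = 27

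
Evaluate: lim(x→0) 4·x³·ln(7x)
This is a 0·∞ indeterminate form.

Rewrite 0·∞ as a quotient (0/0 or ∞/∞ form), then apply L'Hôpital's rule:
  lim(x→0) 4·x³·ln(7x) = 0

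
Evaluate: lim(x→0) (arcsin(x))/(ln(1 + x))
This is a 0/0 indeterminate form.

Apply L'Hôpital's rule: differentiate numerator and denominator separately.
  f(x) = asin(x)   ⇒   f'(x) = 1/sqrt(1 - x^2)
  g(x) = ln(x + 1)   ⇒   g'(x) = 1/(x + 1)
  lim(x→0) f'(x)/g'(x) = lim(x→0) (1/sqrt(1 - x^2))/(1/(x + 1))
  = 1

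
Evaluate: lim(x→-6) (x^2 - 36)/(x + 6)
This is a standard limit.

Factor or rationalize the expression:
  lim(x→-6) (x^2 - 36)/(x + 6) = -12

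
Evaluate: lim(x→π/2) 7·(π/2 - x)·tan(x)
This is a 0·∞ indeterminate form.

Rewrite 0·∞ as a quotient (0/0 or ∞/∞ form), then apply L'Hôpital's rule:
  lim(x→π/2) 7·(π/2 - x)·tan(x) = 7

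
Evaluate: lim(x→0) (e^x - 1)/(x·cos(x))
This is a 0/0 indeterminate form.

Apply L'Hôpital's rule: differentiate numerator and denominator separately.
  f(x) = e^(x) - 1   ⇒   f'(x) = e^(x)
  g(x) = x·cos(x)   ⇒   g'(x) = -x·sin(x) + cos(x)
  lim(x→0) f'(x)/g'(x) = lim(x→0) (e^(x))/(-x·sin(x) + cos(x))
  = 1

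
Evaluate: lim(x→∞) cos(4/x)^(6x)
This is an exponential indeterminate form.

For exponential indeterminate forms, take the natural log:
  Let L = lim(x→∞) cos(4/x)^(6x)
  Then ln(L) = lim(x→∞) [exponent × ln(base)]
  Evaluate using L'Hôpital or standard limits, then exponentiate.
  L = 1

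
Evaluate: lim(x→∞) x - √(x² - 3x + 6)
This is an ∞-∞ indeterminate form.

Combine fractions or rationalize to convert ∞-∞ to 0/0 form:
  lim(x→∞) x - √(x² - 3x + 6) = 3/2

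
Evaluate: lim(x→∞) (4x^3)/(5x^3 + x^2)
This is an ∞/∞ indeterminate form.

Apply L'Hôpital's rule: differentiate numerator and denominator separately.
  f(x) = 4·x^3   ⇒   f'(x) = 12·x^2
  g(x) = 5·x^3 + x^2   ⇒   g'(x) = 15·x^2 + 2·x
  lim(x→∞) f'(x)/g'(x) = lim(x→∞) (12·x^2)/(15·x^2 + 2·x)
  = 4/5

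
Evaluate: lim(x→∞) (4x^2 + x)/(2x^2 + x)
This is an ∞/∞ indeterminate form.

Apply L'Hôpital's rule: differentiate numerator and denominator separately.
  f(x) = 4·x^2 + x   ⇒   f'(x) = 8·x + 1
  g(x) = 2·x^2 + x   ⇒   g'(x) = 4·x + 1
  lim(x→∞) f'(x)/g'(x) = lim(x→∞) (8·x + 1)/(4·x + 1)
  = 2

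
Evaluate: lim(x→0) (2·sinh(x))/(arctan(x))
This is a 0/0 indeterminate form.

Apply L'Hôpital's rule: differentiate numerator and denominator separately.
  f(x) = 2·sinh(x)   ⇒   f'(x) = 2·cosh(x)
  g(x) = atan(x)   ⇒   g'(x) = 1/(x^2 + 1)
  lim(x→0) f'(x)/g'(x) = lim(x→0) (2·cosh(x))/(1/(x^2 + 1))
  = 2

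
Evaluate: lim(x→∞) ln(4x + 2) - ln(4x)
This is an ∞-∞ indeterminate form.

Combine fractions or rationalize to convert ∞-∞ to 0/0 form:
  lim(x→∞) ln(4x + 2) - ln(4x) = 0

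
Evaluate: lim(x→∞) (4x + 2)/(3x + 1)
This is an ∞/∞ indeterminate form.

Apply L'Hôpital's rule: differentiate numerator and denominator separately.
  f(x) = 4·x + 2   ⇒   f'(x) = 4
  g(x) = 3·x + 1   ⇒   g'(x) = 3
  lim(x→∞) f'(x)/g'(x) = lim(x→∞) (4)/(3)
  = 4/3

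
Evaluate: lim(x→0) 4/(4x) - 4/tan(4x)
This is an ∞-∞ indeterminate form.

Combine fractions or rationalize to convert ∞-∞ to 0/0 form:
  lim(x→0) 4/(4x) - 4/tan(4x) = 0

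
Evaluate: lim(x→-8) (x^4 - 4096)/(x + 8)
This is a standard limit.

Factor or rationalize the expression:
  lim(x→-8) (x^4 - 4096)/(x + 8) = -2048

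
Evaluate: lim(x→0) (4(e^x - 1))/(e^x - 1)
This is a 0/0 indeterminate form.

Apply L'Hôpital's rule: differentiate numerator and denominator separately.
  f(x) = 4·e^(x) - 4   ⇒   f'(x) = 4·e^(x)
  g(x) = e^(x) - 1   ⇒   g'(x) = e^(x)
  lim(x→0) f'(x)/g'(x) = lim(x→0) (4·e^(x))/(e^(x))
  = 4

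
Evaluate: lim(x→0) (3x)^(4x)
This is an exponential indeterminate form.

For exponential indeterminate forms, take the natural log:
  Let L = lim(x→0) (3x)^(4x)
  Then ln(L) = lim(x→0) [exponent × ln(base)]
  Evaluate using L'Hôpital or standard limits, then exponentiate.
  L = 1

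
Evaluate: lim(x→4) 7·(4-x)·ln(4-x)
This is a 0·∞ indeterminate form.

Rewrite 0·∞ as a quotient (0/0 or ∞/∞ form), then apply L'Hôpital's rule:
  lim(x→4) 7·(4-x)·ln(4-x) = 0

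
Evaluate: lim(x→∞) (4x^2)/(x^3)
This is an ∞/∞ indeterminate form.

Apply L'Hôpital's rule: differentiate numerator and denominator separately.
  f(x) = 4·x^2   ⇒   f'(x) = 8·x
  g(x) = x^3   ⇒   g'(x) = 3·x^2
  lim(x→∞) f'(x)/g'(x) = lim(x→∞) (8·x)/(3·x^2)
  = 0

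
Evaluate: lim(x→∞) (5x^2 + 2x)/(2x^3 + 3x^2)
This is an ∞/∞ indeterminate form.

Apply L'Hôpital's rule: differentiate numerator and denominator separately.
  f(x) = 5·x^2 + 2·x   ⇒   f'(x) = 10·x + 2
  g(x) = 2·x^3 + 3·x^2   ⇒   g'(x) = 6·x^2 + 6·x
  lim(x→∞) f'(x)/g'(x) = lim(x→∞) (10·x + 2)/(6·x^2 + 6·x)
  = 0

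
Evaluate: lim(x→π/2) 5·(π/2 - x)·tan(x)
This is a 0·∞ indeterminate form.

Rewrite 0·∞ as a quotient (0/0 or ∞/∞ form), then apply L'Hôpital's rule:
  lim(x→π/2) 5·(π/2 - x)·tan(x) = 5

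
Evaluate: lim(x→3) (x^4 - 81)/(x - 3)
This is a standard limit.

Factor or rationalize the expression:
  lim(x→3) (x^4 - 81)/(x - 3) = 108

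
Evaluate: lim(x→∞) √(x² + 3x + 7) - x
This is an ∞-∞ indeterminate form.

Combine fractions or rationalize to convert ∞-∞ to 0/0 form:
  lim(x→∞) √(x² + 3x + 7) - x = 3/2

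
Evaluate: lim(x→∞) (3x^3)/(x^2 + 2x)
This is an ∞/∞ indeterminate form.

Apply L'Hôpital's rule: differentiate numerator and denominator separately.
  f(x) = 3·x^3   ⇒   f'(x) = 9·x^2
  g(x) = x^2 + 2·x   ⇒   g'(x) = 2·x + 2
  lim(x→∞) f'(x)/g'(x) = lim(x→∞) (9·x^2)/(2·x + 2)
  = ∞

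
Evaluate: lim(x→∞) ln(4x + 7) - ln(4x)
This is an ∞-∞ indeterminate form.

Combine fractions or rationalize to convert ∞-∞ to 0/0 form:
  lim(x→∞) ln(4x + 7) - ln(4x) = 0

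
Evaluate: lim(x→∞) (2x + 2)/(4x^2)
This is an ∞/∞ indeterminate form.

Apply L'Hôpital's rule: differentiate numerator and denominator separately.
  f(x) = 2·x + 2   ⇒   f'(x) = 2
  g(x) = 4·x^2   ⇒   g'(x) = 8·x
  lim(x→∞) f'(x)/g'(x) = lim(x→∞) (2)/(8·x)
  = 0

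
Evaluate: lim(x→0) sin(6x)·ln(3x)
This is a 0·∞ indeterminate form.

Rewrite 0·∞ as a quotient (0/0 or ∞/∞ form), then apply L'Hôpital's rule:
  lim(x→0) sin(6x)·ln(3x) = 0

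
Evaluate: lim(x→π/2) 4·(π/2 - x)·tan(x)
This is a 0·∞ indeterminate form.

Rewrite 0·∞ as a quotient (0/0 or ∞/∞ form), then apply L'Hôpital's rule:
  lim(x→π/2) 4·(π/2 - x)·tan(x) = 4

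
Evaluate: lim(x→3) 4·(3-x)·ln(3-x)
This is a 0·∞ indeterminate form.

Rewrite 0·∞ as a quotient (0/0 or ∞/∞ form), then apply L'Hôpital's rule:
  lim(x→3) 4·(3-x)·ln(3-x) = 0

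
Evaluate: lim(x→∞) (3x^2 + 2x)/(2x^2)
This is an ∞/∞ indeterminate form.

Apply L'Hôpital's rule: differentiate numerator and denominator separately.
  f(x) = 3·x^2 + 2·x   ⇒   f'(x) = 6·x + 2
  g(x) = 2·x^2   ⇒   g'(x) = 4·x
  lim(x→∞) f'(x)/g'(x) = lim(x→∞) (6·x + 2)/(4·x)
  = 3/2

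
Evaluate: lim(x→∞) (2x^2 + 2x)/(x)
This is an ∞/∞ indeterminate form.

Apply L'Hôpital's rule: differentiate numerator and denominator separately.
  f(x) = 2·x^2 + 2·x   ⇒   f'(x) = 4·x + 2
  g(x) = x   ⇒   g'(x) = 1
  lim(x→∞) f'(x)/g'(x) = lim(x→∞) (4·x + 2)/(1)
  = ∞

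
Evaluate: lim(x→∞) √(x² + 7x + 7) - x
This is an ∞-∞ indeterminate form.

Combine fractions or rationalize to convert ∞-∞ to 0/0 form:
  lim(x→∞) √(x² + 7x + 7) - x = 7/2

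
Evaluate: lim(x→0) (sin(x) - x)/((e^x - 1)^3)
This is a 0/0 indeterminate form.

Apply L'Hôpital's rule: differentiate numerator and denominator separately.
  f(x) = -x + sin(x)   ⇒   f'(x) = cos(x) - 1
  g(x) = (e^(x) - 1)^3   ⇒   g'(x) = 3·(e^(x) - 1)^2·e^(x)
  lim(x→0) f'(x)/g'(x) = lim(x→0) (cos(x) - 1)/(3·(e^(x) - 1)^2·e^(x))
  = -1/6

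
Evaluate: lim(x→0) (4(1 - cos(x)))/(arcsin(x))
This is a 0/0 indeterminate form.

Apply L'Hôpital's rule: differentiate numerator and denominator separately.
  f(x) = 4 - 4·cos(x)   ⇒   f'(x) = 4·sin(x)
  g(x) = asin(x)   ⇒   g'(x) = 1/sqrt(1 - x^2)
  lim(x→0) f'(x)/g'(x) = lim(x→0) (4·sin(x))/(1/sqrt(1 - x^2))
  = 0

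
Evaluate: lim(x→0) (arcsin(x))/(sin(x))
This is a 0/0 indeterminate form.

Apply L'Hôpital's rule: differentiate numerator and denominator separately.
  f(x) = asin(x)   ⇒   f'(x) = 1/sqrt(1 - x^2)
  g(x) = sin(x)   ⇒   g'(x) = cos(x)
  lim(x→0) f'(x)/g'(x) = lim(x→0) (1/sqrt(1 - x^2))/(cos(x))
  = 1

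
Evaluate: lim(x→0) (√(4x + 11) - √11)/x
This is a standard limit.

Factor or rationalize the expression:
  lim(x→0) (√(4x + 11) - √11)/x = 2·sqrt(11)/11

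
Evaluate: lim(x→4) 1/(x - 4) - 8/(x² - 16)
This is an ∞-∞ indeterminate form.

Combine fractions or rationalize to convert ∞-∞ to 0/0 form:
  lim(x→4) 1/(x - 4) - 8/(x² - 16) = 1/8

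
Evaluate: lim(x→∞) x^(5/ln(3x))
This is an exponential indeterminate form.

For exponential indeterminate forms, take the natural log:
  Let L = lim(x→∞) x^(5/ln(3x))
  Then ln(L) = lim(x→∞) [exponent × ln(base)]
  Evaluate using L'Hôpital or standard limits, then exponentiate.
  L = e^(5)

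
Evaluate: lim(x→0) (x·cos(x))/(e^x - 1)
This is a 0/0 indeterminate form.

Apply L'Hôpital's rule: differentiate numerator and denominator separately.
  f(x) = x·cos(x)   ⇒   f'(x) = -x·sin(x) + cos(x)
  g(x) = e^(x) - 1   ⇒   g'(x) = e^(x)
  lim(x→0) f'(x)/g'(x) = lim(x→0) (-x·sin(x) + cos(x))/(e^(x))
  = 1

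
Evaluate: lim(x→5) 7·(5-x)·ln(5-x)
This is a 0·∞ indeterminate form.

Rewrite 0·∞ as a quotient (0/0 or ∞/∞ form), then apply L'Hôpital's rule:
  lim(x→5) 7·(5-x)·ln(5-x) = 0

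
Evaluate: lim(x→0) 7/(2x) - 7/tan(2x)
This is an ∞-∞ indeterminate form.

Combine fractions or rationalize to convert ∞-∞ to 0/0 form:
  lim(x→0) 7/(2x) - 7/tan(2x) = 0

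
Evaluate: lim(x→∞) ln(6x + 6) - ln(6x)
This is an ∞-∞ indeterminate form.

Combine fractions or rationalize to convert ∞-∞ to 0/0 form:
  lim(x→∞) ln(6x + 6) - ln(6x) = 0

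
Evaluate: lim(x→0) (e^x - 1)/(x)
This is a 0/0 indeterminate form.

Apply L'Hôpital's rule: differentiate numerator and denominator separately.
  f(x) = e^(x) - 1   ⇒   f'(x) = e^(x)
  g(x) = x   ⇒   g'(x) = 1
  lim(x→0) f'(x)/g'(x) = lim(x→0) (e^(x))/(1)
  = 1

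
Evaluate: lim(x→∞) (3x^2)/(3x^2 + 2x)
This is an ∞/∞ indeterminate form.

Apply L'Hôpital's rule: differentiate numerator and denominator separately.
  f(x) = 3·x^2   ⇒   f'(x) = 6·x
  g(x) = 3·x^2 + 2·x   ⇒   g'(x) = 6·x + 2
  lim(x→∞) f'(x)/g'(x) = lim(x→∞) (6·x)/(6·x + 2)
  = 1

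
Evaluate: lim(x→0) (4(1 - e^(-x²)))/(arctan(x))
This is a 0/0 indeterminate form.

Apply L'Hôpital's rule: differentiate numerator and denominator separately.
  f(x) = 4 - 4·e^(-x^2)   ⇒   f'(x) = 8·x·e^(-x^2)
  g(x) = atan(x)   ⇒   g'(x) = 1/(x^2 + 1)
  lim(x→0) f'(x)/g'(x) = lim(x→0) (8·x·e^(-x^2))/(1/(x^2 + 1))
  = 0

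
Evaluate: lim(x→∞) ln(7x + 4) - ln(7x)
This is an ∞-∞ indeterminate form.

Combine fractions or rationalize to convert ∞-∞ to 0/0 form:
  lim(x→∞) ln(7x + 4) - ln(7x) = 0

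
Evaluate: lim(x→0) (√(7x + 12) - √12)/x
This is a standard limit.

Factor or rationalize the expression:
  lim(x→0) (√(7x + 12) - √12)/x = 7·sqrt(3)/12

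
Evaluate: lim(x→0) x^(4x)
This is an exponential indeterminate form.

For exponential indeterminate forms, take the natural log:
  Let L = lim(x→0) x^(4x)
  Then ln(L) = lim(x→0) [exponent × ln(base)]
  Evaluate using L'Hôpital or standard limits, then exponentiate.
  L = 1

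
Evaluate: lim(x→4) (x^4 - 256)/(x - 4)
This is a standard limit.

Factor or rationalize the expression:
  lim(x→4) (x^4 - 256)/(x - 4) = 256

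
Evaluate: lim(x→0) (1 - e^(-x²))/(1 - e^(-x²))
This is a 0/0 indeterminate form.

Apply L'Hôpital's rule: differentiate numerator and denominator separately.
  f(x) = 1 - e^(-x^2)   ⇒   f'(x) = 2·x·e^(-x^2)
  g(x) = 1 - e^(-x^2)   ⇒   g'(x) = 2·x·e^(-x^2)
  lim(x→0) f'(x)/g'(x) = lim(x→0) (2·x·e^(-x^2))/(2·x·e^(-x^2))
  = 1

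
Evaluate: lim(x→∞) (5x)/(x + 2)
This is an ∞/∞ indeterminate form.

Apply L'Hôpital's rule: differentiate numerator and denominator separately.
  f(x) = 5·x   ⇒   f'(x) = 5
  g(x) = x + 2   ⇒   g'(x) = 1
  lim(x→∞) f'(x)/g'(x) = lim(x→∞) (5)/(1)
  = 5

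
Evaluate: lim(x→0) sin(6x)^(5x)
This is an exponential indeterminate form.

For exponential indeterminate forms, take the natural log:
  Let L = lim(x→0) sin(6x)^(5x)
  Then ln(L) = lim(x→0) [exponent × ln(base)]
  Evaluate using L'Hôpital or standard limits, then exponentiate.
  L = 1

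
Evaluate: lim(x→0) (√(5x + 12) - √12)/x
This is a standard limit.

Factor or rationalize the expression:
  lim(x→0) (√(5x + 12) - √12)/x = 5·sqrt(3)/12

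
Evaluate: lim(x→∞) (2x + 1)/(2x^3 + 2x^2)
This is an ∞/∞ indeterminate form.

Apply L'Hôpital's rule: differentiate numerator and denominator separately.
  f(x) = 2·x + 1   ⇒   f'(x) = 2
  g(x) = 2·x^3 + 2·x^2   ⇒   g'(x) = 6·x^2 + 4·x
  lim(x→∞) f'(x)/g'(x) = lim(x→∞) (2)/(6·x^2 + 4·x)
  = 0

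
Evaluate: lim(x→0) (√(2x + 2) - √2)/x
This is a standard limit.

Factor or rationalize the expression:
  lim(x→0) (√(2x + 2) - √2)/x = sqrt(2)/2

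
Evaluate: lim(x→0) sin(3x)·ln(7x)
This is a 0·∞ indeterminate form.

Rewrite 0·∞ as a quotient (0/0 or ∞/∞ form), then apply L'Hôpital's rule:
  lim(x→0) sin(3x)·ln(7x) = 0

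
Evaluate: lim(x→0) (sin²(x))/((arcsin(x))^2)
This is a 0/0 indeterminate form.

Apply L'Hôpital's rule: differentiate numerator and denominator separately.
  f(x) = sin(x)^2   ⇒   f'(x) = 2·sin(x)·cos(x)
  g(x) = asin(x)^2   ⇒   g'(x) = 2·asin(x)/sqrt(1 - x^2)
  lim(x→0) f'(x)/g'(x) = lim(x→0) (2·sin(x)·cos(x))/(2·asin(x)/sqrt(1 - x^2))
  = 1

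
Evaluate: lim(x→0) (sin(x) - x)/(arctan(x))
This is a 0/0 indeterminate form.

Apply L'Hôpital's rule: differentiate numerator and denominator separately.
  f(x) = -x + sin(x)   ⇒   f'(x) = cos(x) - 1
  g(x) = atan(x)   ⇒   g'(x) = 1/(x^2 + 1)
  lim(x→0) f'(x)/g'(x) = lim(x→0) (cos(x) - 1)/(1/(x^2 + 1))
  = 0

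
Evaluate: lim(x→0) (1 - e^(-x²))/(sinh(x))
This is a 0/0 indeterminate form.

Apply L'Hôpital's rule: differentiate numerator and denominator separately.
  f(x) = 1 - e^(-x^2)   ⇒   f'(x) = 2·x·e^(-x^2)
  g(x) = sinh(x)   ⇒   g'(x) = cosh(x)
  lim(x→0) f'(x)/g'(x) = lim(x→0) (2·x·e^(-x^2))/(cosh(x))
  = 0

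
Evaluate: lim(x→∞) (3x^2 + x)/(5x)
This is an ∞/∞ indeterminate form.

Apply L'Hôpital's rule: differentiate numerator and denominator separately.
  f(x) = 3·x^2 + x   ⇒   f'(x) = 6·x + 1
  g(x) = 5·x   ⇒   g'(x) = 5
  lim(x→∞) f'(x)/g'(x) = lim(x→∞) (6·x + 1)/(5)
  = ∞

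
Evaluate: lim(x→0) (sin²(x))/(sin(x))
This is a 0/0 indeterminate form.

Apply L'Hôpital's rule: differentiate numerator and denominator separately.
  f(x) = sin(x)^2   ⇒   f'(x) = 2·sin(x)·cos(x)
  g(x) = sin(x)   ⇒   g'(x) = cos(x)
  lim(x→0) f'(x)/g'(x) = lim(x→0) (2·sin(x)·cos(x))/(cos(x))
  = 0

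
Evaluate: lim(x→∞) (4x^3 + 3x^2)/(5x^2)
This is an ∞/∞ indeterminate form.

Apply L'Hôpital's rule: differentiate numerator and denominator separately.
  f(x) = 4·x^3 + 3·x^2   ⇒   f'(x) = 12·x^2 + 6·x
  g(x) = 5·x^2   ⇒   g'(x) = 10·x
  lim(x→∞) f'(x)/g'(x) = lim(x→∞) (12·x^2 + 6·x)/(10·x)
  = ∞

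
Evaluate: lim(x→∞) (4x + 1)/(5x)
This is an ∞/∞ indeterminate form.

Apply L'Hôpital's rule: differentiate numerator and denominator separately.
  f(x) = 4·x + 1   ⇒   f'(x) = 4
  g(x) = 5·x   ⇒   g'(x) = 5
  lim(x→∞) f'(x)/g'(x) = lim(x→∞) (4)/(5)
  = 4/5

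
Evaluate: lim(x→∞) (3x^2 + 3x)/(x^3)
This is an ∞/∞ indeterminate form.

Apply L'Hôpital's rule: differentiate numerator and denominator separately.
  f(x) = 3·x^2 + 3·x   ⇒   f'(x) = 6·x + 3
  g(x) = x^3   ⇒   g'(x) = 3·x^2
  lim(x→∞) f'(x)/g'(x) = lim(x→∞) (6·x + 3)/(3·x^2)
  = 0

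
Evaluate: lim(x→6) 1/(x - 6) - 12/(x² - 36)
This is an ∞-∞ indeterminate form.

Combine fractions or rationalize to convert ∞-∞ to 0/0 form:
  lim(x→6) 1/(x - 6) - 12/(x² - 36) = 1/12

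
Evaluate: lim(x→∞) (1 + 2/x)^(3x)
This is an exponential indeterminate form.

For exponential indeterminate forms, take the natural log:
  Let L = lim(x→∞) (1 + 2/x)^(3x)
  Then ln(L) = lim(x→∞) [exponent × ln(base)]
  Evaluate using L'Hôpital or standard limits, then exponentiate.
  L = e^(6)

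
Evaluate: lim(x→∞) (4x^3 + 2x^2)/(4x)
This is an ∞/∞ indeterminate form.

Apply L'Hôpital's rule: differentiate numerator and denominator separately.
  f(x) = 4·x^3 + 2·x^2   ⇒   f'(x) = 12·x^2 + 4·x
  g(x) = 4·x   ⇒   g'(x) = 4
  lim(x→∞) f'(x)/g'(x) = lim(x→∞) (12·x^2 + 4·x)/(4)
  = ∞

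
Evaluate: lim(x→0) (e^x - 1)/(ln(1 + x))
This is a 0/0 indeterminate form.

Apply L'Hôpital's rule: differentiate numerator and denominator separately.
  f(x) = e^(x) - 1   ⇒   f'(x) = e^(x)
  g(x) = ln(x + 1)   ⇒   g'(x) = 1/(x + 1)
  lim(x→0) f'(x)/g'(x) = lim(x→0) (e^(x))/(1/(x + 1))
  = 1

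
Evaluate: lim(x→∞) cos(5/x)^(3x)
This is an exponential indeterminate form.

For exponential indeterminate forms, take the natural log:
  Let L = lim(x→∞) cos(5/x)^(3x)
  Then ln(L) = lim(x→∞) [exponent × ln(base)]
  Evaluate using L'Hôpital or standard limits, then exponentiate.
  L = 1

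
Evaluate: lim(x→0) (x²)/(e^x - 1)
This is a 0/0 indeterminate form.

Apply L'Hôpital's rule: differentiate numerator and denominator separately.
  f(x) = x^2   ⇒   f'(x) = 2·x
  g(x) = e^(x) - 1   ⇒   g'(x) = e^(x)
  lim(x→0) f'(x)/g'(x) = lim(x→0) (2·x)/(e^(x))
  = 0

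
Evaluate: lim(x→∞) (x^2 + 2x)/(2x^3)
This is an ∞/∞ indeterminate form.

Apply L'Hôpital's rule: differentiate numerator and denominator separately.
  f(x) = x^2 + 2·x   ⇒   f'(x) = 2·x + 2
  g(x) = 2·x^3   ⇒   g'(x) = 6·x^2
  lim(x→∞) f'(x)/g'(x) = lim(x→∞) (2·x + 2)/(6·x^2)
  = 0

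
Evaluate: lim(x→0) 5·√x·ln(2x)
This is a 0·∞ indeterminate form.

Rewrite 0·∞ as a quotient (0/0 or ∞/∞ form), then apply L'Hôpital's rule:
  lim(x→0) 5·√x·ln(2x) = 0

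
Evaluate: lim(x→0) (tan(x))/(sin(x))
This is a 0/0 indeterminate form.

Apply L'Hôpital's rule: differentiate numerator and denominator separately.
  f(x) = tan(x)   ⇒   f'(x) = tan(x)^2 + 1
  g(x) = sin(x)   ⇒   g'(x) = cos(x)
  lim(x→0) f'(x)/g'(x) = lim(x→0) (tan(x)^2 + 1)/(cos(x))
  = 1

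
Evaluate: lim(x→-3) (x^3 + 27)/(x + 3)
This is a standard limit.

Factor or rationalize the expression:
  lim(x→-3) (x^3 + 27)/(x + 3) = 27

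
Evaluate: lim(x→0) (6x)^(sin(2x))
This is an exponential indeterminate form.

For exponential indeterminate forms, take the natural log:
  Let L = lim(x→0) (6x)^(sin(2x))
  Then ln(L) = lim(x→0) [exponent × ln(base)]
  Evaluate using L'Hôpital or standard limits, then exponentiate.
  L = 1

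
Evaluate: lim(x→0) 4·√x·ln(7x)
This is a 0·∞ indeterminate form.

Rewrite 0·∞ as a quotient (0/0 or ∞/∞ form), then apply L'Hôpital's rule:
  lim(x→0) 4·√x·ln(7x) = 0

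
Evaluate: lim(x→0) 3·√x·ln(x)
This is a 0·∞ indeterminate form.

Rewrite 0·∞ as a quotient (0/0 or ∞/∞ form), then apply L'Hôpital's rule:
  lim(x→0) 3·√x·ln(x) = 0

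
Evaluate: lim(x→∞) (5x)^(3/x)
This is an exponential indeterminate form.

For exponential indeterminate forms, take the natural log:
  Let L = lim(x→∞) (5x)^(3/x)
  Then ln(L) = lim(x→∞) [exponent × ln(base)]
  Evaluate using L'Hôpital or standard limits, then exponentiate.
  L = 1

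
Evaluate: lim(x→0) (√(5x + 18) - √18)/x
This is a standard limit.

Factor or rationalize the expression:
  lim(x→0) (√(5x + 18) - √18)/x = 5·sqrt(2)/12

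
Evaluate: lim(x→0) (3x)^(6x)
This is an exponential indeterminate form.

For exponential indeterminate forms, take the natural log:
  Let L = lim(x→0) (3x)^(6x)
  Then ln(L) = lim(x→0) [exponent × ln(base)]
  Evaluate using L'Hôpital or standard limits, then exponentiate.
  L = 1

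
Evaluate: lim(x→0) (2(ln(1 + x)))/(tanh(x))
This is a 0/0 indeterminate form.

Apply L'Hôpital's rule: differentiate numerator and denominator separately.
  f(x) = 2·ln(x + 1)   ⇒   f'(x) = 2/(x + 1)
  g(x) = tanh(x)   ⇒   g'(x) = 1 - tanh(x)^2
  lim(x→0) f'(x)/g'(x) = lim(x→0) (2/(x + 1))/(1 - tanh(x)^2)
  = 2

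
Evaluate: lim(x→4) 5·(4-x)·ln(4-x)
This is a 0·∞ indeterminate form.

Rewrite 0·∞ as a quotient (0/0 or ∞/∞ form), then apply L'Hôpital's rule:
  lim(x→4) 5·(4-x)·ln(4-x) = 0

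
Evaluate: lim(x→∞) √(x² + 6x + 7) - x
This is an ∞-∞ indeterminate form.

Combine fractions or rationalize to convert ∞-∞ to 0/0 form:
  lim(x→∞) √(x² + 6x + 7) - x = 3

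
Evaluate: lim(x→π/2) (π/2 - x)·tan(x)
This is a 0·∞ indeterminate form.

Rewrite 0·∞ as a quotient (0/0 or ∞/∞ form), then apply L'Hôpital's rule:
  lim(x→π/2) (π/2 - x)·tan(x) = 1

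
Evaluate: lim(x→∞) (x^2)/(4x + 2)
This is an ∞/∞ indeterminate form.

Apply L'Hôpital's rule: differentiate numerator and denominator separately.
  f(x) = x^2   ⇒   f'(x) = 2·x
  g(x) = 4·x + 2   ⇒   g'(x) = 4
  lim(x→∞) f'(x)/g'(x) = lim(x→∞) (2·x)/(4)
  = ∞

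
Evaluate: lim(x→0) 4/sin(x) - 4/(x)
This is an ∞-∞ indeterminate form.

Combine fractions or rationalize to convert ∞-∞ to 0/0 form:
  lim(x→0) 4/sin(x) - 4/(x) = 0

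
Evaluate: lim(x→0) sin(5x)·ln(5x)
This is a 0·∞ indeterminate form.

Rewrite 0·∞ as a quotient (0/0 or ∞/∞ form), then apply L'Hôpital's rule:
  lim(x→0) sin(5x)·ln(5x) = 0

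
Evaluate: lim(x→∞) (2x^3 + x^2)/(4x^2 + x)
This is an ∞/∞ indeterminate form.

Apply L'Hôpital's rule: differentiate numerator and denominator separately.
  f(x) = 2·x^3 + x^2   ⇒   f'(x) = 6·x^2 + 2·x
  g(x) = 4·x^2 + x   ⇒   g'(x) = 8·x + 1
  lim(x→∞) f'(x)/g'(x) = lim(x→∞) (6·x^2 + 2·x)/(8·x + 1)
  = ∞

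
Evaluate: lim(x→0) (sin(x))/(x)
This is a 0/0 indeterminate form.

Apply L'Hôpital's rule: differentiate numerator and denominator separately.
  f(x) = sin(x)   ⇒   f'(x) = cos(x)
  g(x) = x   ⇒   g'(x) = 1
  lim(x→0) f'(x)/g'(x) = lim(x→0) (cos(x))/(1)
  = 1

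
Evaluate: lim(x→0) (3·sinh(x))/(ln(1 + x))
This is a 0/0 indeterminate form.

Apply L'Hôpital's rule: differentiate numerator and denominator separately.
  f(x) = 3·sinh(x)   ⇒   f'(x) = 3·cosh(x)
  g(x) = ln(x + 1)   ⇒   g'(x) = 1/(x + 1)
  lim(x→0) f'(x)/g'(x) = lim(x→0) (3·cosh(x))/(1/(x + 1))
  = 3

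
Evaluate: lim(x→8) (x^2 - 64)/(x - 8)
This is a standard limit.

Factor or rationalize the expression:
  lim(x→8) (x^2 - 64)/(x - 8) = 16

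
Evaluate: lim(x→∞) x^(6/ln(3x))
This is an exponential indeterminate form.

For exponential indeterminate forms, take the natural log:
  Let L = lim(x→∞) x^(6/ln(3x))
  Then ln(L) = lim(x→∞) [exponent × ln(base)]
  Evaluate using L'Hôpital or standard limits, then exponentiate.
  L = e^(6)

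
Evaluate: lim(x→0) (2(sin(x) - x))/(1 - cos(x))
This is a 0/0 indeterminate form.

Apply L'Hôpital's rule: differentiate numerator and denominator separately.
  f(x) = -2·x + 2·sin(x)   ⇒   f'(x) = 2·cos(x) - 2
  g(x) = 1 - cos(x)   ⇒   g'(x) = sin(x)
  lim(x→0) f'(x)/g'(x) = lim(x→0) (2·cos(x) - 2)/(sin(x))
  = 0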